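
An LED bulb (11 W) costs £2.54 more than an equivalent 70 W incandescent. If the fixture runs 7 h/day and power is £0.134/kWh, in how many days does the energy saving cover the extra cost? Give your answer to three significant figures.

45.9 days

Power saved = 70 − 11 = 59 W
Daily energy saved = 59 W × 7 h = 413 Wh = 0.413 kWh
Daily savings = 0.413 × £0.134 = £0.0553
Payback = £2.54 / £0.0553 per day = 45.9 days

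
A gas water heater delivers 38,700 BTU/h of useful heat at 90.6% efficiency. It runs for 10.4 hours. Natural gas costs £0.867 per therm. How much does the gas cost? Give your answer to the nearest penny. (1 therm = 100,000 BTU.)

Heat delivered = 38,700 BTU/h × 10.4 h = 402,480 BTU
Gas input = 402,480 / 0.906 = 444,238 BTU
= 444,238 / 100,000 = 4.442 therm
Cost = 4.442 × £0.867/therm = £3.85

£3.85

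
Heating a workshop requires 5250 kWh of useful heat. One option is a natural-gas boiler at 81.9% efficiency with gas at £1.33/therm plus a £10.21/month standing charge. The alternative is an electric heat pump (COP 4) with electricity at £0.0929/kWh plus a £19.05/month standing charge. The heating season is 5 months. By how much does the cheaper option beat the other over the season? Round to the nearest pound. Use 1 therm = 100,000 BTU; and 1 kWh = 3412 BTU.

£125

Heat load = 5250 kWh × 3412 = 17,913,000 BTU
Gas: input = 17,913,000 / 0.819 = 21,871,795 BTU = 218.7 therm → 218.7 × £1.33 = £290.89; + 5 × £10.21 standing = £341.94
Heat pump: 17,913,000 BTU / 3412 = 5,250 kWh heat; / 4 = 1,312 kWh in → × £0.0929 = £121.93; + 5 × £19.05 standing = £217.18
Difference = |£341.94 − £217.18| = £124.76 ≈ £125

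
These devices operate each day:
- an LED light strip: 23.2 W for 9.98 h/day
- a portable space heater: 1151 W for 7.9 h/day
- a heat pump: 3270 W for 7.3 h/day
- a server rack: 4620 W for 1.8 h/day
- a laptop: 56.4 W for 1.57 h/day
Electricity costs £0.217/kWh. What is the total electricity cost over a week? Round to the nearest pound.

LED light strip: 23.2 W × 9.98 h × 7 d = 1,621 Wh = 1.621 kWh
portable space heater: 1151 W × 7.9 h × 7 d = 63,650 Wh = 63.65 kWh
heat pump: 3270 W × 7.3 h × 7 d = 167,097 Wh = 167.1 kWh
server rack: 4620 W × 1.8 h × 7 d = 58,212 Wh = 58.21 kWh
laptop: 56.4 W × 1.57 h × 7 d = 620 Wh = 0.6198 kWh
Total energy = 1.621 + 63.65 + 167.1 + 58.21 + 0.6198 = 291.2 kWh
Cost = 291.2 kWh × £0.217 = £63.19 ≈ £63

£63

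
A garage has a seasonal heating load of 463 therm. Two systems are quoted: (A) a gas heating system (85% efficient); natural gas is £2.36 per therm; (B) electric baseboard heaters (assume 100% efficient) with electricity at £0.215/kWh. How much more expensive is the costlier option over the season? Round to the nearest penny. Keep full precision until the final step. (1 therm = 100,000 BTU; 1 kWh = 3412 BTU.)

Heat load = 463 therm × 100,000 = 46,300,000 BTU
Gas: input = 46,300,000 / 0.85 = 54,470,588 BTU = 544.7 therm → 544.7 × £2.36 = £1,285.51
Electric: 46,300,000 BTU / 3412 = 13,570 kWh → × £0.215 = £2,917.50
Difference = |£1,285.51 − £2,917.50| = £1,631.99

£1631.99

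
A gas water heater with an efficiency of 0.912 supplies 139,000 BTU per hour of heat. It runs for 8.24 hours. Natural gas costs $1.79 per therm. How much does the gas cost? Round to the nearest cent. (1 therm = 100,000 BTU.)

$22.48

Heat delivered = 139,000 BTU/h × 8.24 h = 1,145,360 BTU
Gas input = 1,145,360 / 0.912 = 1,255,877 BTU
= 1,255,877 / 100,000 = 12.56 therm
Cost = 12.56 × $1.79/therm = $22.48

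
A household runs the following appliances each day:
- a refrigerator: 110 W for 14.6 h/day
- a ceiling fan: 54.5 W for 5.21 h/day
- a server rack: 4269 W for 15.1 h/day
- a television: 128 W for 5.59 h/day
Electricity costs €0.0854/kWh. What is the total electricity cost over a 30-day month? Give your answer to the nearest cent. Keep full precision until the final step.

refrigerator: 110 W × 14.6 h × 30 d = 48,180 Wh = 48.18 kWh
ceiling fan: 54.5 W × 5.21 h × 30 d = 8,518 Wh = 8.518 kWh
server rack: 4269 W × 15.1 h × 30 d = 1,933,857 Wh = 1,934 kWh
television: 128 W × 5.59 h × 30 d = 21,466 Wh = 21.47 kWh
Total energy = 48.18 + 8.518 + 1,934 + 21.47 = 2,012 kWh
Cost = 2,012 kWh × €0.0854 = €171.83

€171.83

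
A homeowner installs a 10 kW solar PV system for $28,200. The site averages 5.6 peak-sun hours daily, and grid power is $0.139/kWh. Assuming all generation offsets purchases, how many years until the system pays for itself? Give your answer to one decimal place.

9.9 years

Daily generation = 10 kW × 5.6 h = 56 kWh
Annual generation = 56 × 365 = 20440 kWh
Annual savings = 20440 × $0.139 = $2,841.16
Payback = $28,200 / $2,841.16 = 9.93 years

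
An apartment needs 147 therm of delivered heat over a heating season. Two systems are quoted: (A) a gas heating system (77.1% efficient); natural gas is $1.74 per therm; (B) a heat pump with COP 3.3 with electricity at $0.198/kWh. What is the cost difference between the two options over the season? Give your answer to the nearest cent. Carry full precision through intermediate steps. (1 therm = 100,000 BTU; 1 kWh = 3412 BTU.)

$73.25

Heat load = 147 therm × 100,000 = 14,700,000 BTU
Gas: input = 14,700,000 / 0.771 = 19,066,148 BTU = 190.7 therm → 190.7 × $1.74 = $331.75
Heat pump: 14,700,000 BTU / 3412 = 4,308 kWh heat; / 3.3 = 1,306 kWh in → × $0.198 = $258.50
Difference = |$331.75 − $258.50| = $73.25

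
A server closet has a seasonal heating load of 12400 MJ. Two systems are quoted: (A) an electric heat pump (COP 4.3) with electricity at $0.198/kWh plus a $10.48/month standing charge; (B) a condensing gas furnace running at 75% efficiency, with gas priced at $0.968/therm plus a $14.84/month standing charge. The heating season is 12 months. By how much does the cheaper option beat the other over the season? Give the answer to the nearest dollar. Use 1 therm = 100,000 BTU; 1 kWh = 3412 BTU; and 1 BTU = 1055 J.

$45

Heat load = 12400 MJ = 12,400,000,000 J / 1055 = 11,753,555 BTU
Gas: input = 11,753,555 / 0.75 = 15,671,406 BTU = 156.7 therm → 156.7 × $0.968 = $151.70; + 12 × $14.84 standing = $329.78
Heat pump: 11,753,555 BTU / 3412 = 3,445 kWh heat; / 4.3 = 801.1 kWh in → × $0.198 = $158.62; + 12 × $10.48 standing = $284.38
Difference = |$329.78 − $284.38| = $45.40 ≈ $45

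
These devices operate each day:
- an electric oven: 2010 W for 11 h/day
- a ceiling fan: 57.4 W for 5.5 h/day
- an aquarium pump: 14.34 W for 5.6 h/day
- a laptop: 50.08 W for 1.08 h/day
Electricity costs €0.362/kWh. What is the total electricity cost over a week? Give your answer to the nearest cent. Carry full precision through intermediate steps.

€57.17

electric oven: 2010 W × 11 h × 7 d = 154,770 Wh = 154.8 kWh
ceiling fan: 57.4 W × 5.5 h × 7 d = 2,210 Wh = 2.21 kWh
aquarium pump: 14.34 W × 5.6 h × 7 d = 562 Wh = 0.5621 kWh
laptop: 50.08 W × 1.08 h × 7 d = 379 Wh = 0.3786 kWh
Total energy = 154.8 + 2.21 + 0.5621 + 0.3786 = 157.9 kWh
Cost = 157.9 kWh × €0.362 = €57.17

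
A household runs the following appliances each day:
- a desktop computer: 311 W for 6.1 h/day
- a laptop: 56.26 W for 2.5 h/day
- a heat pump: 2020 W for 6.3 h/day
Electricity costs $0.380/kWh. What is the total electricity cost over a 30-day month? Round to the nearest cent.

$168.31

desktop computer: 311 W × 6.1 h × 30 d = 56,913 Wh = 56.91 kWh
laptop: 56.26 W × 2.5 h × 30 d = 4,220 Wh = 4.22 kWh
heat pump: 2020 W × 6.3 h × 30 d = 381,780 Wh = 381.8 kWh
Total energy = 56.91 + 4.22 + 381.8 = 442.9 kWh
Cost = 442.9 kWh × $0.380 = $168.31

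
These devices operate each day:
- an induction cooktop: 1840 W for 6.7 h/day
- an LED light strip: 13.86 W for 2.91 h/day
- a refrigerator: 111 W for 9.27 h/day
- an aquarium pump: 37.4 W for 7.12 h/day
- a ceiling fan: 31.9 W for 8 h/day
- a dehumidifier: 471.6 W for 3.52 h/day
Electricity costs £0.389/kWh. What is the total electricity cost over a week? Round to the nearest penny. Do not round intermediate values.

induction cooktop: 1840 W × 6.7 h × 7 d = 86,296 Wh = 86.3 kWh
LED light strip: 13.86 W × 2.91 h × 7 d = 282 Wh = 0.2823 kWh
refrigerator: 111 W × 9.27 h × 7 d = 7,203 Wh = 7.203 kWh
aquarium pump: 37.4 W × 7.12 h × 7 d = 1,864 Wh = 1.864 kWh
ceiling fan: 31.9 W × 8 h × 7 d = 1,786 Wh = 1.786 kWh
dehumidifier: 471.6 W × 3.52 h × 7 d = 11,620 Wh = 11.62 kWh
Total energy = 86.3 + 0.2823 + 7.203 + 1.864 + 1.786 + 11.62 = 109.1 kWh
Cost = 109.1 kWh × £0.389 = £42.42

£42.42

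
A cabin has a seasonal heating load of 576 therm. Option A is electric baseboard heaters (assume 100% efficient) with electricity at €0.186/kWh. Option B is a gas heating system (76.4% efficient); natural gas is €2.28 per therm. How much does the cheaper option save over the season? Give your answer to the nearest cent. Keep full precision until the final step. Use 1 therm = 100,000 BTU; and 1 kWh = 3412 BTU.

Heat load = 576 therm × 100,000 = 57,600,000 BTU
Gas: input = 57,600,000 / 0.764 = 75,392,670 BTU = 753.9 therm → 753.9 × €2.28 = €1,718.95
Electric: 57,600,000 BTU / 3412 = 16,880 kWh → × €0.186 = €3,139.98
Difference = |€1,718.95 − €3,139.98| = €1,421.02

€1421.02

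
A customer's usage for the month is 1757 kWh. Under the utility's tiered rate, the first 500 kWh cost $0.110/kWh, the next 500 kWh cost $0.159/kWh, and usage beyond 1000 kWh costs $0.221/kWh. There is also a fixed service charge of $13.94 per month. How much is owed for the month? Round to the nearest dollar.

$316

First 500 kWh × $0.110 = $55.00
Next 500 kWh × $0.159 = $79.50
Remaining 757 kWh × $0.221 = $167.30
Energy charge = $301.80; + service $13.94 = $315.74 ≈ $316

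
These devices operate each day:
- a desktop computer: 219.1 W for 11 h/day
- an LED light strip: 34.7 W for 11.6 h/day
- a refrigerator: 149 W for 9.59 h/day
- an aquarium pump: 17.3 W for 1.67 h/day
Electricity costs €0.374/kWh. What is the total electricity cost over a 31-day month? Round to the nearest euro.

€50

desktop computer: 219.1 W × 11 h × 31 d = 74,713 Wh = 74.71 kWh
LED light strip: 34.7 W × 11.6 h × 31 d = 12,478 Wh = 12.48 kWh
refrigerator: 149 W × 9.59 h × 31 d = 44,296 Wh = 44.3 kWh
aquarium pump: 17.3 W × 1.67 h × 31 d = 896 Wh = 0.8956 kWh
Total energy = 74.71 + 12.48 + 44.3 + 0.8956 = 132.4 kWh
Cost = 132.4 kWh × €0.374 = €49.51 ≈ €50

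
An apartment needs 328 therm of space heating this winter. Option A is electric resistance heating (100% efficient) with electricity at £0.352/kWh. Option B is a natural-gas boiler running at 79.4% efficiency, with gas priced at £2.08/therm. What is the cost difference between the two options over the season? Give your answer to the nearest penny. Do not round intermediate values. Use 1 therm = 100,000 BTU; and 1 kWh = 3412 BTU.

£2524.58

Heat load = 328 therm × 100,000 = 32,800,000 BTU
Gas: input = 32,800,000 / 0.794 = 41,309,824 BTU = 413.1 therm → 413.1 × £2.08 = £859.24
Electric: 32,800,000 BTU / 3412 = 9,613 kWh → × £0.352 = £3,383.82
Difference = |£859.24 − £3,383.82| = £2,524.58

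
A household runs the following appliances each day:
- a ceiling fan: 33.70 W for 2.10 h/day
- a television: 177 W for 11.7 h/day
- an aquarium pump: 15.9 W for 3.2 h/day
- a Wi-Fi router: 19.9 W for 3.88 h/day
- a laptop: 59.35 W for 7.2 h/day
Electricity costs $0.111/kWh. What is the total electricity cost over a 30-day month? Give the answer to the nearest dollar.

ceiling fan: 33.70 W × 2.10 h × 30 d = 2,123 Wh = 2.123 kWh
television: 177 W × 11.7 h × 30 d = 62,127 Wh = 62.13 kWh
aquarium pump: 15.9 W × 3.2 h × 30 d = 1,526 Wh = 1.526 kWh
Wi-Fi router: 19.9 W × 3.88 h × 30 d = 2,316 Wh = 2.316 kWh
laptop: 59.35 W × 7.2 h × 30 d = 12,820 Wh = 12.82 kWh
Total energy = 2.123 + 62.13 + 1.526 + 2.316 + 12.82 = 80.91 kWh
Cost = 80.91 kWh × $0.111 = $8.98 ≈ $9

$9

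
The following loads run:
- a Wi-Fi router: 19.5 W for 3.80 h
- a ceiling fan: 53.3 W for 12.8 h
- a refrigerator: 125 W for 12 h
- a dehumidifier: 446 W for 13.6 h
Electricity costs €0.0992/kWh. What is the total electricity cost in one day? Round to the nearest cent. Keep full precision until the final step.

Wi-Fi router: 19.5 W × 3.80 h = 74 Wh = 0.0741 kWh
ceiling fan: 53.3 W × 12.8 h = 682 Wh = 0.6822 kWh
refrigerator: 125 W × 12 h = 1,500 Wh = 1.5 kWh
dehumidifier: 446 W × 13.6 h = 6,066 Wh = 6.066 kWh
Total energy = 0.0741 + 0.6822 + 1.5 + 6.066 = 8.322 kWh
Cost = 8.322 kWh × €0.0992 = €0.83

€0.83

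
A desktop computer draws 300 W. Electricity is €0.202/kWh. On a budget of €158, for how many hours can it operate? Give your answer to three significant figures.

2610 h

Energy budget = €158 / €0.202 per kWh = 782.2 kWh = 782,178 Wh
Runtime = 782,178 Wh / 300 W = 2,607 h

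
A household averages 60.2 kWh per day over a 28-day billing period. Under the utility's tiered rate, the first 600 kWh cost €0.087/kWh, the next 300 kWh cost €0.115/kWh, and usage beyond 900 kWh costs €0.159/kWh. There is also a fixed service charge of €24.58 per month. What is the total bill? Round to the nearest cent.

Usage = 60.2 kWh/day × 28 days = 1685.6 kWh
First 600 kWh × €0.087 = €52.20
Next 300 kWh × €0.115 = €34.50
Remaining 785.6 kWh × €0.159 = €124.91
Energy charge = €211.61; + service €24.58 = €236.19

€236.19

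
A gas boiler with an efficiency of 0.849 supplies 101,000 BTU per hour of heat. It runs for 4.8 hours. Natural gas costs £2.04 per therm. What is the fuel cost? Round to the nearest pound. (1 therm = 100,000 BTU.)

£12

Heat delivered = 101,000 BTU/h × 4.8 h = 484,800 BTU
Gas input = 484,800 / 0.849 = 571,025 BTU
= 571,025 / 100,000 = 5.71 therm
Cost = 5.71 × £2.04/therm = £11.65 ≈ £12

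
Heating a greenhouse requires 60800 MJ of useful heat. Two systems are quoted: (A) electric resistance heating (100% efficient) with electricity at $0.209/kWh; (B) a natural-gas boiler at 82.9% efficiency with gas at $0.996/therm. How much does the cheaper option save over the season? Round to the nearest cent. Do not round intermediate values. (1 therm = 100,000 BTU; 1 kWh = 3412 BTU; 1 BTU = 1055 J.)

Heat load = 60800 MJ = 60,800,000,000 J / 1055 = 57,630,332 BTU
Gas: input = 57,630,332 / 0.829 = 69,517,891 BTU = 695.2 therm → 695.2 × $0.996 = $692.40
Electric: 57,630,332 BTU / 3412 = 16,890 kWh → × $0.209 = $3,530.11
Difference = |$692.40 − $3,530.11| = $2,837.71

$2837.71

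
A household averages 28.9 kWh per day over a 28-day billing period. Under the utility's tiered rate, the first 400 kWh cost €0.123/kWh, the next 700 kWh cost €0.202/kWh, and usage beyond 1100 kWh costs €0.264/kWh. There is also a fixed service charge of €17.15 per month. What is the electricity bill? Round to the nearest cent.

Usage = 28.9 kWh/day × 28 days = 809.2 kWh
First 400 kWh × €0.123 = €49.20
Next 409.2 kWh × €0.202 = €82.66
Remaining tier: 0 kWh (not reached)
Energy charge = €131.86; + service €17.15 = €149.01

€149.01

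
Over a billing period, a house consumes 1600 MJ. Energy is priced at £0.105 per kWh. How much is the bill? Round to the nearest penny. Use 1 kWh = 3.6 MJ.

£46.67

1600 MJ × (0.27778 kWh/MJ) = 444.4 kWh
Cost = 444.4 kWh × £0.105/kWh = £46.67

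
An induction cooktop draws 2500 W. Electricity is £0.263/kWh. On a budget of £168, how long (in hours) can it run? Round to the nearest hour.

Energy budget = £168 / £0.263 per kWh = 638.8 kWh = 638,783 Wh
Runtime = 638,783 Wh / 2500 W = 255.5 h

256 h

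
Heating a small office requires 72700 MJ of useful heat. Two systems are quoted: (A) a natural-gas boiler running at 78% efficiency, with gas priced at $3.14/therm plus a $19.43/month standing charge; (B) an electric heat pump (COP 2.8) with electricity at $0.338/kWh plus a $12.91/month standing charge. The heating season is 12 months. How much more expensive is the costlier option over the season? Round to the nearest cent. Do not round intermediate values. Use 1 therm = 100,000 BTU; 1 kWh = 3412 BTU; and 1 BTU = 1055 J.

$414.32

Heat load = 72700 MJ = 72,700,000,000 J / 1055 = 68,909,953 BTU
Gas: input = 68,909,953 / 0.78 = 88,346,093 BTU = 883.5 therm → 883.5 × $3.14 = $2,774.07; + 12 × $19.43 standing = $3,007.23
Heat pump: 68,909,953 BTU / 3412 = 20,200 kWh heat; / 2.8 = 7,213 kWh in → × $0.338 = $2,437.99; + 12 × $12.91 standing = $2,592.91
Difference = |$3,007.23 − $2,592.91| = $414.32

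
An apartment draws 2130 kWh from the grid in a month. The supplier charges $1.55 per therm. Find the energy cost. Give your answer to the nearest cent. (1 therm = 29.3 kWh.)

$112.68

2130 kWh × (0.03413 therm/kWh) = 72.7 therm
Cost = 72.7 therm × $1.55/therm = $112.68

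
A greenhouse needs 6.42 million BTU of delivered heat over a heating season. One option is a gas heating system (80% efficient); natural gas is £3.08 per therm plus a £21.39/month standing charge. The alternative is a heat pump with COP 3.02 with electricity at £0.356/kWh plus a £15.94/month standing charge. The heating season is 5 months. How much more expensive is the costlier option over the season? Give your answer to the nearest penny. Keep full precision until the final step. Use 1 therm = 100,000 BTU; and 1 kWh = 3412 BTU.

£52.62

Heat load = 6.42 × 10⁶ BTU = 6,420,000 BTU
Gas: input = 6,420,000 / 0.80 = 8,025,000 BTU = 80.25 therm → 80.25 × £3.08 = £247.17; + 5 × £21.39 standing = £354.12
Heat pump: 6,420,000 BTU / 3412 = 1,882 kWh heat; / 3.02 = 623 kWh in → × £0.356 = £221.80; + 5 × £15.94 standing = £301.50
Difference = |£354.12 − £301.50| = £52.62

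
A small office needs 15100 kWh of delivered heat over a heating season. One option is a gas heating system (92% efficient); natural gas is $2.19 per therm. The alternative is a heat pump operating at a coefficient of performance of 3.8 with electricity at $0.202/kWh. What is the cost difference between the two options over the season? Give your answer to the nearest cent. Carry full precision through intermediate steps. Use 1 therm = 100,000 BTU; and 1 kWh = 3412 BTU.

$423.74

Heat load = 15100 kWh × 3412 = 51,521,200 BTU
Gas: input = 51,521,200 / 0.92 = 56,001,304 BTU = 560 therm → 560 × $2.19 = $1,226.43
Heat pump: 51,521,200 BTU / 3412 = 15,100 kWh heat; / 3.8 = 3,974 kWh in → × $0.202 = $802.68
Difference = |$1,226.43 − $802.68| = $423.74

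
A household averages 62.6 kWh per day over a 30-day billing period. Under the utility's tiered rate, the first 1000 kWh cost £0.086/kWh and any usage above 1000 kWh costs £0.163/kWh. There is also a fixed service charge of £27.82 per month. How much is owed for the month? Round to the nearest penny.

£256.93

Usage = 62.6 kWh/day × 30 days = 1878 kWh
First 1000 kWh × £0.086 = £86.00
Remaining 878 kWh × £0.163 = £143.11
Energy charge = £229.11; + service £27.82 = £256.93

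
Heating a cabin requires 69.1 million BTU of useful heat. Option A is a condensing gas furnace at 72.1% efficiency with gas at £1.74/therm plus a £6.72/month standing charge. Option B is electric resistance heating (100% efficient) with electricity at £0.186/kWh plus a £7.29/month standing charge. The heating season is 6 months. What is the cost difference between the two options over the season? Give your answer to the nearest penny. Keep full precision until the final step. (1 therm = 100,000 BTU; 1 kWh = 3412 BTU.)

£2102.70

Heat load = 69.1 × 10⁶ BTU = 69,100,000 BTU
Gas: input = 69,100,000 / 0.721 = 95,839,112 BTU = 958.4 therm → 958.4 × £1.74 = £1,667.60; + 6 × £6.72 standing = £1,707.92
Electric: 69,100,000 BTU / 3412 = 20,250 kWh → × £0.186 = £3,766.88; + 6 × £7.29 standing = £3,810.62
Difference = |£1,707.92 − £3,810.62| = £2,102.70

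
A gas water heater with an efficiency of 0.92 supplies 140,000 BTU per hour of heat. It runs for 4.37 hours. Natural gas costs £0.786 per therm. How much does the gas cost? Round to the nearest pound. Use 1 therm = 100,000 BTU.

Heat delivered = 140,000 BTU/h × 4.37 h = 611,800 BTU
Gas input = 611,800 / 0.92 = 665,000 BTU
= 665,000 / 100,000 = 6.65 therm
Cost = 6.65 × £0.786/therm = £5.23 ≈ £5

£5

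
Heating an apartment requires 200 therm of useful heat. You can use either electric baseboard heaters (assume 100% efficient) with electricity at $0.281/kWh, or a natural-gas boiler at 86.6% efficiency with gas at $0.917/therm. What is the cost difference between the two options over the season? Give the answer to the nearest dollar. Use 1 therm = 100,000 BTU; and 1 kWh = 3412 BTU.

$1435

Heat load = 200 therm × 100,000 = 20,000,000 BTU
Gas: input = 20,000,000 / 0.866 = 23,094,688 BTU = 230.9 therm → 230.9 × $0.917 = $211.78
Electric: 20,000,000 BTU / 3412 = 5,862 kWh → × $0.281 = $1,647.13
Difference = |$211.78 − $1,647.13| = $1,435.35 ≈ $1435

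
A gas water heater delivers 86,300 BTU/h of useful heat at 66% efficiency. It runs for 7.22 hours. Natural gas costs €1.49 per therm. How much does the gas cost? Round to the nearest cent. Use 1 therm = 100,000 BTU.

€14.07

Heat delivered = 86,300 BTU/h × 7.22 h = 623,086 BTU
Gas input = 623,086 / 0.66 = 944,070 BTU
= 944,070 / 100,000 = 9.441 therm
Cost = 9.441 × €1.49/therm = €14.07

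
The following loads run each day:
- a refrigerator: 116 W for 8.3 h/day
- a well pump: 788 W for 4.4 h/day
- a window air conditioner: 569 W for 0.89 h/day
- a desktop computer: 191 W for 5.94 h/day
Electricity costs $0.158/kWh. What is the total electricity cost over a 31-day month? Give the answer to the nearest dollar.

refrigerator: 116 W × 8.3 h × 31 d = 29,847 Wh = 29.85 kWh
well pump: 788 W × 4.4 h × 31 d = 107,483 Wh = 107.5 kWh
window air conditioner: 569 W × 0.89 h × 31 d = 15,699 Wh = 15.7 kWh
desktop computer: 191 W × 5.94 h × 31 d = 35,171 Wh = 35.17 kWh
Total energy = 29.85 + 107.5 + 15.7 + 35.17 = 188.2 kWh
Cost = 188.2 kWh × $0.158 = $29.74 ≈ $30

$30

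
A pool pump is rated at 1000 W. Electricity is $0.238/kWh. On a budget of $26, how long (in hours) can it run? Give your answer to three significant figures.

109 h

Energy budget = $26 / $0.238 per kWh = 109.2 kWh = 109,244 Wh
Runtime = 109,244 Wh / 1000 W = 109.2 h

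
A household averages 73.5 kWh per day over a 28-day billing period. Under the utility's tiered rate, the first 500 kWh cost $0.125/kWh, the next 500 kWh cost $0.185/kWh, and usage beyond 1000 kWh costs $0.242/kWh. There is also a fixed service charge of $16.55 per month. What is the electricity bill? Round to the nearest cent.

Usage = 73.5 kWh/day × 28 days = 2058 kWh
First 500 kWh × $0.125 = $62.50
Next 500 kWh × $0.185 = $92.50
Remaining 1058 kWh × $0.242 = $256.04
Energy charge = $411.04; + service $16.55 = $427.59

$427.59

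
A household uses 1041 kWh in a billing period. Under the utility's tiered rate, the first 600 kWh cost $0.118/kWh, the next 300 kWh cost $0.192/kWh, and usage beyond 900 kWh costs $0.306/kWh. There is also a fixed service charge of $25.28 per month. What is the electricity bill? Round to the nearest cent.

First 600 kWh × $0.118 = $70.80
Next 300 kWh × $0.192 = $57.60
Remaining 141 kWh × $0.306 = $43.15
Energy charge = $171.55; + service $25.28 = $196.83

$196.83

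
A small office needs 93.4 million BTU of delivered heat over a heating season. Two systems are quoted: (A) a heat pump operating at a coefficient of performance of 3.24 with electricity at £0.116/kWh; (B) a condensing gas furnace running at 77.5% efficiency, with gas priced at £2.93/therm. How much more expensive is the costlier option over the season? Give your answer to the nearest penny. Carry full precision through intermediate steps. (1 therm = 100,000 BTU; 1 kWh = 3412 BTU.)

£2551.07

Heat load = 93.4 × 10⁶ BTU = 93,400,000 BTU
Gas: input = 93,400,000 / 0.775 = 120,516,129 BTU = 1,205 therm → 1,205 × £2.93 = £3,531.12
Heat pump: 93,400,000 BTU / 3412 = 27,370 kWh heat; / 3.24 = 8,449 kWh in → × £0.116 = £980.06
Difference = |£3,531.12 − £980.06| = £2,551.07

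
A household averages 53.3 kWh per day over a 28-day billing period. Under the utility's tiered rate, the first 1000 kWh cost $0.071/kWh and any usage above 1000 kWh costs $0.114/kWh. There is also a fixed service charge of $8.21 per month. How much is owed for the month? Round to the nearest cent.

Usage = 53.3 kWh/day × 28 days = 1492.4 kWh
First 1000 kWh × $0.071 = $71.00
Remaining 492.4 kWh × $0.114 = $56.13
Energy charge = $127.13; + service $8.21 = $135.34

$135.34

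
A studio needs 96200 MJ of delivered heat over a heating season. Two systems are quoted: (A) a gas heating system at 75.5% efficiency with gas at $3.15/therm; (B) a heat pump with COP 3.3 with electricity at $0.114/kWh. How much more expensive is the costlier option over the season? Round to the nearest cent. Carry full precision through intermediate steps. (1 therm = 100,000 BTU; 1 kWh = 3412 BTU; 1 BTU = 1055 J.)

$2881.18

Heat load = 96200 MJ = 96,200,000,000 J / 1055 = 91,184,834 BTU
Gas: input = 91,184,834 / 0.755 = 120,774,615 BTU = 1,208 therm → 1,208 × $3.15 = $3,804.40
Heat pump: 91,184,834 BTU / 3412 = 26,720 kWh heat; / 3.3 = 8,098 kWh in → × $0.114 = $923.22
Difference = |$3,804.40 − $923.22| = $2,881.18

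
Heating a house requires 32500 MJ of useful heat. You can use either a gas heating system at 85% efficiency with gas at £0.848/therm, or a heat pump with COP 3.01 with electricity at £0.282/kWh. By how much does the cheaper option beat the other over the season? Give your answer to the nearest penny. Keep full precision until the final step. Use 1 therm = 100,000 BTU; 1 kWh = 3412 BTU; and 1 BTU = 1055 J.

Heat load = 32500 MJ = 32,500,000,000 J / 1055 = 30,805,687 BTU
Gas: input = 30,805,687 / 0.85 = 36,241,985 BTU = 362.4 therm → 362.4 × £0.848 = £307.33
Heat pump: 30,805,687 BTU / 3412 = 9,029 kWh heat; / 3.01 = 3,000 kWh in → × £0.282 = £845.87
Difference = |£307.33 − £845.87| = £538.54

£538.54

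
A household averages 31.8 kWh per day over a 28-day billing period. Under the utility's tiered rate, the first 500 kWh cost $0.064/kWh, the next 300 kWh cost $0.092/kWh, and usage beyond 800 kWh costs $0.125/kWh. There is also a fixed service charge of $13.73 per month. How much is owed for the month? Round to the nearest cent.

$84.63

Usage = 31.8 kWh/day × 28 days = 890.4 kWh
First 500 kWh × $0.064 = $32.00
Next 300 kWh × $0.092 = $27.60
Remaining 90.4 kWh × $0.125 = $11.30
Energy charge = $70.90; + service $13.73 = $84.63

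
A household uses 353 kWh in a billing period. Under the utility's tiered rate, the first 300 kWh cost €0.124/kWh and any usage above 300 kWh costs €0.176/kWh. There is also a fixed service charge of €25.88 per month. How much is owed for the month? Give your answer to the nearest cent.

First 300 kWh × €0.124 = €37.20
Remaining 53 kWh × €0.176 = €9.33
Energy charge = €46.53; + service €25.88 = €72.41

€72.41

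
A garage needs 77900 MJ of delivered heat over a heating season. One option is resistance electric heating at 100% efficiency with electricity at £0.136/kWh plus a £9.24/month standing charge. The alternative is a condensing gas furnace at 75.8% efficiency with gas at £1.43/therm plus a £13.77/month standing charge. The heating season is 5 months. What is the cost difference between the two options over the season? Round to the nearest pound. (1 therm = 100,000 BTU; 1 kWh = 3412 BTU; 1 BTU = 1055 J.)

£1528

Heat load = 77900 MJ = 77,900,000,000 J / 1055 = 73,838,863 BTU
Gas: input = 73,838,863 / 0.758 = 97,412,747 BTU = 974.1 therm → 974.1 × £1.43 = £1,393.00; + 5 × £13.77 standing = £1,461.85
Electric: 73,838,863 BTU / 3412 = 21,640 kWh → × £0.136 = £2,943.17; + 5 × £9.24 standing = £2,989.37
Difference = |£1,461.85 − £2,989.37| = £1,527.51 ≈ £1528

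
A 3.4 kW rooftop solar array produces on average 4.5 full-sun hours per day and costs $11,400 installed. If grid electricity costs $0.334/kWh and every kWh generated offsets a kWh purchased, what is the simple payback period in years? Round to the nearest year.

Daily generation = 3.4 kW × 4.5 h = 15.3 kWh
Annual generation = 15.3 × 365 = 5584.5 kWh
Annual savings = 5584.5 × $0.334 = $1,865.22
Payback = $11,400 / $1,865.22 = 6.11 years

6 years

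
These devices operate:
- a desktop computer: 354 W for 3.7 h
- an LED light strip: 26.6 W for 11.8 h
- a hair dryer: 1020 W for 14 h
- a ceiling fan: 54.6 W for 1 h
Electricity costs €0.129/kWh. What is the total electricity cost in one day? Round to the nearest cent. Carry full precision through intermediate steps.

€2.06

desktop computer: 354 W × 3.7 h = 1,310 Wh = 1.31 kWh
LED light strip: 26.6 W × 11.8 h = 314 Wh = 0.3139 kWh
hair dryer: 1020 W × 14 h = 14,280 Wh = 14.28 kWh
ceiling fan: 54.6 W × 1 h = 55 Wh = 0.0546 kWh
Total energy = 1.31 + 0.3139 + 14.28 + 0.0546 = 15.96 kWh
Cost = 15.96 kWh × €0.129 = €2.06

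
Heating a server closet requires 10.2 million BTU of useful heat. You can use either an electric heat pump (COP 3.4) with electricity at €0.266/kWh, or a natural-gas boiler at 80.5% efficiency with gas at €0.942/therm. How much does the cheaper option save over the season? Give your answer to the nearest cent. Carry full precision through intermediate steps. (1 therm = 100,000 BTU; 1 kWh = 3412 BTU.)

€114.52

Heat load = 10.2 × 10⁶ BTU = 10,200,000 BTU
Gas: input = 10,200,000 / 0.805 = 12,670,807 BTU = 126.7 therm → 126.7 × €0.942 = €119.36
Heat pump: 10,200,000 BTU / 3412 = 2,989 kWh heat; / 3.4 = 879.2 kWh in → × €0.266 = €233.88
Difference = |€119.36 − €233.88| = €114.52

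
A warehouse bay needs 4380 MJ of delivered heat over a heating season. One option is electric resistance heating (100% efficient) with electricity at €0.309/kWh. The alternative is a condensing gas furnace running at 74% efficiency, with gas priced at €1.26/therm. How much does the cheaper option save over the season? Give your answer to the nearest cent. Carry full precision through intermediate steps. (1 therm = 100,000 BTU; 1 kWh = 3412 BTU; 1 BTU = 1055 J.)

Heat load = 4380 MJ = 4,380,000,000 J / 1055 = 4,151,659 BTU
Gas: input = 4,151,659 / 0.740 = 5,610,350 BTU = 56.1 therm → 56.1 × €1.26 = €70.69
Electric: 4,151,659 BTU / 3412 = 1,217 kWh → × €0.309 = €375.99
Difference = |€70.69 − €375.99| = €305.30

€305.30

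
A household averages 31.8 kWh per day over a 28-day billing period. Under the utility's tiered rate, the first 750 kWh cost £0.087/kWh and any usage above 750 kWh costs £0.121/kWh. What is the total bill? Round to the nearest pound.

£82

Usage = 31.8 kWh/day × 28 days = 890.4 kWh
First 750 kWh × £0.087 = £65.25
Remaining 140.4 kWh × £0.121 = £16.99
Total = £82.24 ≈ £82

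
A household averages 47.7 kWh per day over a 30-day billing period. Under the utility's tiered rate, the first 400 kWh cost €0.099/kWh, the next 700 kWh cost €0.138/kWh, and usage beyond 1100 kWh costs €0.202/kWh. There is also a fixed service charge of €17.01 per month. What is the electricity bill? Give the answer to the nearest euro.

€220

Usage = 47.7 kWh/day × 30 days = 1431 kWh
First 400 kWh × €0.099 = €39.60
Next 700 kWh × €0.138 = €96.60
Remaining 331 kWh × €0.202 = €66.86
Energy charge = €203.06; + service €17.01 = €220.07 ≈ €220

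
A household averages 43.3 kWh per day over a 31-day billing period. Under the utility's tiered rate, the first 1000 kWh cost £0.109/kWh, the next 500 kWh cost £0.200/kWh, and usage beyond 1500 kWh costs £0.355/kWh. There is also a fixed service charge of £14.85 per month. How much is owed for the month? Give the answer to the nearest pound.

Usage = 43.3 kWh/day × 31 days = 1342.3 kWh
First 1000 kWh × £0.109 = £109.00
Next 342.3 kWh × £0.200 = £68.46
Remaining tier: 0 kWh (not reached)
Energy charge = £177.46; + service £14.85 = £192.31 ≈ £192

£192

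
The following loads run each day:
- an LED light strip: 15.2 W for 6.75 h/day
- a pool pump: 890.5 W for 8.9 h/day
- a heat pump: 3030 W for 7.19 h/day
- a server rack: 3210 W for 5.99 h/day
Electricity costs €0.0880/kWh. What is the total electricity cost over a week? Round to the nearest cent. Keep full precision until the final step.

LED light strip: 15.2 W × 6.75 h × 7 d = 718 Wh = 0.7182 kWh
pool pump: 890.5 W × 8.9 h × 7 d = 55,478 Wh = 55.48 kWh
heat pump: 3030 W × 7.19 h × 7 d = 152,500 Wh = 152.5 kWh
server rack: 3210 W × 5.99 h × 7 d = 134,595 Wh = 134.6 kWh
Total energy = 0.7182 + 55.48 + 152.5 + 134.6 = 343.3 kWh
Cost = 343.3 kWh × €0.0880 = €30.21

€30.21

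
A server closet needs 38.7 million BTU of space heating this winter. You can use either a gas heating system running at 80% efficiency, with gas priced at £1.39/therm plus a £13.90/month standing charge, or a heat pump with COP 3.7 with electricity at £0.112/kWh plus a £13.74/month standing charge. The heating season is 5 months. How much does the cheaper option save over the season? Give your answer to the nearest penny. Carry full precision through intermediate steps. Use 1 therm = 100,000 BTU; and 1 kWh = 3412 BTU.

Heat load = 38.7 × 10⁶ BTU = 38,700,000 BTU
Gas: input = 38,700,000 / 0.80 = 48,375,000 BTU = 483.8 therm → 483.8 × £1.39 = £672.41; + 5 × £13.90 standing = £741.91
Heat pump: 38,700,000 BTU / 3412 = 11,340 kWh heat; / 3.7 = 3,065 kWh in → × £0.112 = £343.34; + 5 × £13.74 standing = £412.04
Difference = |£741.91 − £412.04| = £329.88

£329.88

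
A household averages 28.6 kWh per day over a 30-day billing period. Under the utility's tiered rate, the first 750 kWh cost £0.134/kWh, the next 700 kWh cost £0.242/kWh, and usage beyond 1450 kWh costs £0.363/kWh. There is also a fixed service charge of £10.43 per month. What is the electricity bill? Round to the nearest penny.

£137.07

Usage = 28.6 kWh/day × 30 days = 858 kWh
First 750 kWh × £0.134 = £100.50
Next 108 kWh × £0.242 = £26.14
Remaining tier: 0 kWh (not reached)
Energy charge = £126.64; + service £10.43 = £137.07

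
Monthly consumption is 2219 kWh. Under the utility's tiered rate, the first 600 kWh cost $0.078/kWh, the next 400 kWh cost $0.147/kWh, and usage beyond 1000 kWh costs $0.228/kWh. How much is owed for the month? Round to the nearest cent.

First 600 kWh × $0.078 = $46.80
Next 400 kWh × $0.147 = $58.80
Remaining 1219 kWh × $0.228 = $277.93
Total = $383.53

$383.53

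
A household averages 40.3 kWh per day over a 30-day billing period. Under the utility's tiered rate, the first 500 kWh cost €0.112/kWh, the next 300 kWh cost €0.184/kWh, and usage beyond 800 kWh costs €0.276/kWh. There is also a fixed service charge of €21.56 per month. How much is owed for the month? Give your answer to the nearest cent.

Usage = 40.3 kWh/day × 30 days = 1209 kWh
First 500 kWh × €0.112 = €56.00
Next 300 kWh × €0.184 = €55.20
Remaining 409 kWh × €0.276 = €112.88
Energy charge = €224.08; + service €21.56 = €245.64

€245.64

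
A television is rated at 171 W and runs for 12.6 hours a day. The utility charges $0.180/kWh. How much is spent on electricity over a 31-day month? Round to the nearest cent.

Energy = 171 W × 12.6 h/day × 31 days = 66,793 Wh = 66.79 kWh
Cost = 66.79 kWh × $0.180/kWh = $12.02

$12.02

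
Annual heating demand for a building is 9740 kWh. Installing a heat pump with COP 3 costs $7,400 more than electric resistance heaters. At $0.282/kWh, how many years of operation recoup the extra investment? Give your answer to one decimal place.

Resistance: 9740 kWh × $0.282 = $2,746.68/yr
Heat pump: 9740 / 3 = 3247 kWh in → × $0.282 = $915.56/yr
Annual savings = $1,831.12
Payback = $7,400 / $1,831.12 = 4.04 years

4.0 years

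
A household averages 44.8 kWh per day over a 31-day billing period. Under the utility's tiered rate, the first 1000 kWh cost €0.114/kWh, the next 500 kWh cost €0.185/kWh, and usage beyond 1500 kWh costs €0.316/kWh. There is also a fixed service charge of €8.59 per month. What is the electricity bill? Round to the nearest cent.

Usage = 44.8 kWh/day × 31 days = 1388.8 kWh
First 1000 kWh × €0.114 = €114.00
Next 388.8 kWh × €0.185 = €71.93
Remaining tier: 0 kWh (not reached)
Energy charge = €185.93; + service €8.59 = €194.52

€194.52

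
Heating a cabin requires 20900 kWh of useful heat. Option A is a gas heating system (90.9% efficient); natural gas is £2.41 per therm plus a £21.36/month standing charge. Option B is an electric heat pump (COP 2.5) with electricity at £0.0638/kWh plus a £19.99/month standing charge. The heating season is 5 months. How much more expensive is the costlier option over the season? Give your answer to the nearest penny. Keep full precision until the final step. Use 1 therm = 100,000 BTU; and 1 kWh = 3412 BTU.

Heat load = 20900 kWh × 3412 = 71,310,800 BTU
Gas: input = 71,310,800 / 0.909 = 78,449,725 BTU = 784.5 therm → 784.5 × £2.41 = £1,890.64; + 5 × £21.36 standing = £1,997.44
Heat pump: 71,310,800 BTU / 3412 = 20,900 kWh heat; / 2.5 = 8,360 kWh in → × £0.0638 = £533.37; + 5 × £19.99 standing = £633.32
Difference = |£1,997.44 − £633.32| = £1,364.12

£1364.12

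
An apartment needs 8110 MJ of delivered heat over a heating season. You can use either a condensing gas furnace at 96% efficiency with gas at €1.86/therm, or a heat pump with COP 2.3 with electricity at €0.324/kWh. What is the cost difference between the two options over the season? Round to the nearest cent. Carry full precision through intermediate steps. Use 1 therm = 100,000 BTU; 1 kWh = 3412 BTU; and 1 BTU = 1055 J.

Heat load = 8110 MJ = 8,110,000,000 J / 1055 = 7,687,204 BTU
Gas: input = 7,687,204 / 0.96 = 8,007,504 BTU = 80.08 therm → 80.08 × €1.86 = €148.94
Heat pump: 7,687,204 BTU / 3412 = 2,253 kWh heat; / 2.3 = 979.6 kWh in → × €0.324 = €317.38
Difference = |€148.94 − €317.38| = €168.44

€168.44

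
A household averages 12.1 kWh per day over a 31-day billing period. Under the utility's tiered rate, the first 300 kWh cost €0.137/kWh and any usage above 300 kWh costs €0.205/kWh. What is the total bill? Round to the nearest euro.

Usage = 12.1 kWh/day × 31 days = 375.1 kWh
First 300 kWh × €0.137 = €41.10
Remaining 75.1 kWh × €0.205 = €15.40
Total = €56.50 ≈ €56

€56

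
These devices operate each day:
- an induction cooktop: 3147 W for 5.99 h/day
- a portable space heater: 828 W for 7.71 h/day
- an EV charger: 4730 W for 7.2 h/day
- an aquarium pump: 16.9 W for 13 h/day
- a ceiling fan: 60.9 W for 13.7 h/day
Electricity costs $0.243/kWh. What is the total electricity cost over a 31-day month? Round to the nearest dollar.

induction cooktop: 3147 W × 5.99 h × 31 d = 584,366 Wh = 584.4 kWh
portable space heater: 828 W × 7.71 h × 31 d = 197,900 Wh = 197.9 kWh
EV charger: 4730 W × 7.2 h × 31 d = 1,055,736 Wh = 1,056 kWh
aquarium pump: 16.9 W × 13 h × 31 d = 6,811 Wh = 6.811 kWh
ceiling fan: 60.9 W × 13.7 h × 31 d = 25,864 Wh = 25.86 kWh
Total energy = 584.4 + 197.9 + 1,056 + 6.811 + 25.86 = 1,871 kWh
Cost = 1,871 kWh × $0.243 = $454.57 ≈ $455

$455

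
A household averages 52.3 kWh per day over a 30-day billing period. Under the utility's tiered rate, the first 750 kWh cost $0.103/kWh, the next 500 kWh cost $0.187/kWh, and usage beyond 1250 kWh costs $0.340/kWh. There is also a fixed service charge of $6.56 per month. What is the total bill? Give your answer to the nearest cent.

Usage = 52.3 kWh/day × 30 days = 1569 kWh
First 750 kWh × $0.103 = $77.25
Next 500 kWh × $0.187 = $93.50
Remaining 319 kWh × $0.340 = $108.46
Energy charge = $279.21; + service $6.56 = $285.77

$285.77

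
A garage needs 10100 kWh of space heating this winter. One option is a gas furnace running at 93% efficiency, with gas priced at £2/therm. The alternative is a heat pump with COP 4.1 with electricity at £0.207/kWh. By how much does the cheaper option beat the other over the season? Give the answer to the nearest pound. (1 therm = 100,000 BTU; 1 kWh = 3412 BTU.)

Heat load = 10100 kWh × 3412 = 34,461,200 BTU
Gas: input = 34,461,200 / 0.93 = 37,055,054 BTU = 370.6 therm → 370.6 × £2 = £741.10
Heat pump: 34,461,200 BTU / 3412 = 10,100 kWh heat; / 4.1 = 2,463 kWh in → × £0.207 = £509.93
Difference = |£741.10 − £509.93| = £231.17 ≈ £231

£231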